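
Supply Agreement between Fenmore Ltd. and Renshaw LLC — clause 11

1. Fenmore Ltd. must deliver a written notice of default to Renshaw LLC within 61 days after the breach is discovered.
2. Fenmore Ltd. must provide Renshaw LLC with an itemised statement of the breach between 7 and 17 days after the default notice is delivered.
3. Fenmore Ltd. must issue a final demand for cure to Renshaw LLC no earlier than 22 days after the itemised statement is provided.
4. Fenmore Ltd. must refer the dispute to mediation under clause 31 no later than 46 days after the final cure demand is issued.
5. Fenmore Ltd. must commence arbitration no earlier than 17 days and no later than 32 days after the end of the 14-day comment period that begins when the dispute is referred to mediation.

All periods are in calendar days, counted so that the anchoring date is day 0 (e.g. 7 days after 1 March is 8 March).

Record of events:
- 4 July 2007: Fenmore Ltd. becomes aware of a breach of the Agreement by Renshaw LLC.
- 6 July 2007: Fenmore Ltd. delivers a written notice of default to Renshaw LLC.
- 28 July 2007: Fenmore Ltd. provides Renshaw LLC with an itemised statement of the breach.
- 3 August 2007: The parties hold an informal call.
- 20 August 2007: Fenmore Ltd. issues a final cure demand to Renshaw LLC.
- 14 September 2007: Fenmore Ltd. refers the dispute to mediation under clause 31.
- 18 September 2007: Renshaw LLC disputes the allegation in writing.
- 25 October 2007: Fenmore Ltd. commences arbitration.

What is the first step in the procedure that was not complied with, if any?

Step 2

(1) due by 4 July 2007 + 61 days = 3 September 2007; done 6 July 2007 — timely.
(2) the permitted window runs from 6 July 2007 + 7 = 13 July 2007 to 6 July 2007 + 17 = 23 July 2007; 28 July 2007 is 5 days past the end of the window.
The analysis stops there.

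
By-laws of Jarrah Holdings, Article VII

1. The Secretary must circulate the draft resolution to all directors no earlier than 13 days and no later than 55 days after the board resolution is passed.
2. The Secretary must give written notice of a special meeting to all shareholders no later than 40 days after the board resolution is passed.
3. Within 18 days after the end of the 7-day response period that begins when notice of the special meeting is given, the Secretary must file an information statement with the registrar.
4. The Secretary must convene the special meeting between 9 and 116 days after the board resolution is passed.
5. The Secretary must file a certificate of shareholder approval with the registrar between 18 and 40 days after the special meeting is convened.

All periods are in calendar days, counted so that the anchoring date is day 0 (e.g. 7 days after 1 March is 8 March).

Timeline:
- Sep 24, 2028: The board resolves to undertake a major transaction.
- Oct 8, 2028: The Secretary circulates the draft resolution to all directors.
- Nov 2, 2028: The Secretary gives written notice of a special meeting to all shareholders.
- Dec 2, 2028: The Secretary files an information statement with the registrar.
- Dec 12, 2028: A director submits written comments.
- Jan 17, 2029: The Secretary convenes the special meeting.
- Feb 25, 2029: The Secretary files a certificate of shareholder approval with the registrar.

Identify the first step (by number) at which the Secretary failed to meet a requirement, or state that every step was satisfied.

Step 3

Step 1 — 13 and 55 days from Sep 24, 2028 (when the board resolution is passed) are Oct 7, 2028 and Nov 18, 2028 respectively; done Oct 8, 2028 — within the window.
Step 2 — counting 40 days from Sep 24, 2028 (when the board resolution is passed) gives a deadline of Nov 3, 2028; done Nov 2, 2028 — timely.
Step 3 — counting 18 days from Nov 9, 2028 (end of the 7-day response period, which began when notice of the special meeting is given on Nov 2, 2028) gives a deadline of Nov 27, 2028; Dec 2, 2028 misses that deadline by 5 days.
The analysis stops there.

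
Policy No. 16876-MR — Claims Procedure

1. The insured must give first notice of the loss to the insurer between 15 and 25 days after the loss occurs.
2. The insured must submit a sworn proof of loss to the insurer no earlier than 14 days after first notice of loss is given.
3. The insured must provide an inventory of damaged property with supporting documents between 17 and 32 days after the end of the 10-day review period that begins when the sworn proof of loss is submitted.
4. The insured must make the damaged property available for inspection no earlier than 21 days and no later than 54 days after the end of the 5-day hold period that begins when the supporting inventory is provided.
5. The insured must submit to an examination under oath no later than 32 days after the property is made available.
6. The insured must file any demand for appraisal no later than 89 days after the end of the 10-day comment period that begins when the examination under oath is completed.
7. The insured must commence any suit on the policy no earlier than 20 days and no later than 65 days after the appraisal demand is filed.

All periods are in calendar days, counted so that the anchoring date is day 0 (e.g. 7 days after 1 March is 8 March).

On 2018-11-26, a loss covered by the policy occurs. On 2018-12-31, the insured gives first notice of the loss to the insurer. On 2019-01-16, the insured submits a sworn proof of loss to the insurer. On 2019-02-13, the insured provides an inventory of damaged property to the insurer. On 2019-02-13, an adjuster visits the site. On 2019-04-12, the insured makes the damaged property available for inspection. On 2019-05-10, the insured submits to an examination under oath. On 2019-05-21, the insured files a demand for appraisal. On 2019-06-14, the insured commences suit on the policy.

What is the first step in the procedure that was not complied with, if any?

Step 1: the window is 15–25 days after 2018-11-26 (when the loss occurs), so 2018-12-11 through 2018-12-21; 2018-12-31 is 10 days past the end of the window.
That is the first point of non-compliance.

Step 1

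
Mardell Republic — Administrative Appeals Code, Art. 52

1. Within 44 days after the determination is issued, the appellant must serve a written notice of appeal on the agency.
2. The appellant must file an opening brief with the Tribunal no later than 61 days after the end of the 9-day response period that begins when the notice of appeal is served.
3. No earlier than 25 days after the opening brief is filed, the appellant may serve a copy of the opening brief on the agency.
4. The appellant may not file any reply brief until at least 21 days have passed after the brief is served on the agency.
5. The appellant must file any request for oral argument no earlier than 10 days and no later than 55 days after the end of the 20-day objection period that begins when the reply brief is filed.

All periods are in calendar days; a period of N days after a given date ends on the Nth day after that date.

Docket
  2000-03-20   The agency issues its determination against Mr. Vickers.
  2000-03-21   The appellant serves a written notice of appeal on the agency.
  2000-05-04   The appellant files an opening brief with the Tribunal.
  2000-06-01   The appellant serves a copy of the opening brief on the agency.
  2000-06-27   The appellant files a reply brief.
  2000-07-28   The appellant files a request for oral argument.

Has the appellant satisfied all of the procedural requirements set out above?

Step 1 — counting 44 days from 2000-03-20 (when the determination is issued) gives a deadline of 2000-05-03; 2000-03-21 is within that limit.
Step 2 — counting 61 days from 2000-03-30 (end of the 9-day response period, which began when the notice of appeal is served on 2000-03-21) gives a deadline of 2000-05-30; done 2000-05-04 — timely.
Step 3 — must wait 25 days from 2000-05-04 (when the opening brief is filed), so not before 2000-05-29; done 2000-06-01 — permitted.
Step 4 — must wait 21 days from 2000-06-01 (when the brief is served on the agency), so not before 2000-06-22; done 2000-06-27, after the minimum wait.
Step 5 — 10 and 55 days from 2000-07-17 (end of the 20-day objection period, which began when the reply brief is filed on 2000-06-27) are 2000-07-27 and 2000-09-10 respectively; 2000-07-28 falls inside that range.

Yes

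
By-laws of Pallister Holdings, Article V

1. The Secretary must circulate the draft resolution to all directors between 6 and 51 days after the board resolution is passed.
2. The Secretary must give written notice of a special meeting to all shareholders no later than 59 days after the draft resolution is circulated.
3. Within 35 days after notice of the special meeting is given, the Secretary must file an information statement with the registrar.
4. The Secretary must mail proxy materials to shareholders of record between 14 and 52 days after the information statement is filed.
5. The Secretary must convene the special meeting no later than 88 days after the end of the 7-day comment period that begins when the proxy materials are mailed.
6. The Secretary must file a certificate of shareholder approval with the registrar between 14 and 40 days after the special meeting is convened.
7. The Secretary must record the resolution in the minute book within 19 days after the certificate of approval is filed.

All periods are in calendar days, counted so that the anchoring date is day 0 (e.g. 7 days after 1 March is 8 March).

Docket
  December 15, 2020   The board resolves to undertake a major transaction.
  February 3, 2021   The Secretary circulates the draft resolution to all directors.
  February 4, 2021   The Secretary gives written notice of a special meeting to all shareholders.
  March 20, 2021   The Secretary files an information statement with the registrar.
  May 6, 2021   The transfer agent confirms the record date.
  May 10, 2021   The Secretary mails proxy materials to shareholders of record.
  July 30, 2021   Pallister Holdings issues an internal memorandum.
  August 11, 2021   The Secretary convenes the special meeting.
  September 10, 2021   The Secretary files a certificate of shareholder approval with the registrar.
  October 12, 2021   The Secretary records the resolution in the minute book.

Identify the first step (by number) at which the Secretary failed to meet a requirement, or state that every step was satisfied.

(1) the permitted window runs from December 15, 2020 + 6 = December 21, 2020 to December 15, 2020 + 51 = February 4, 2021; February 3, 2021 falls inside that range.
(2) due by February 3, 2021 + 59 days = April 3, 2021; done February 4, 2021 — timely.
(3) due by February 4, 2021 + 35 days = March 11, 2021; March 20, 2021 misses that deadline by 9 days.

Step 3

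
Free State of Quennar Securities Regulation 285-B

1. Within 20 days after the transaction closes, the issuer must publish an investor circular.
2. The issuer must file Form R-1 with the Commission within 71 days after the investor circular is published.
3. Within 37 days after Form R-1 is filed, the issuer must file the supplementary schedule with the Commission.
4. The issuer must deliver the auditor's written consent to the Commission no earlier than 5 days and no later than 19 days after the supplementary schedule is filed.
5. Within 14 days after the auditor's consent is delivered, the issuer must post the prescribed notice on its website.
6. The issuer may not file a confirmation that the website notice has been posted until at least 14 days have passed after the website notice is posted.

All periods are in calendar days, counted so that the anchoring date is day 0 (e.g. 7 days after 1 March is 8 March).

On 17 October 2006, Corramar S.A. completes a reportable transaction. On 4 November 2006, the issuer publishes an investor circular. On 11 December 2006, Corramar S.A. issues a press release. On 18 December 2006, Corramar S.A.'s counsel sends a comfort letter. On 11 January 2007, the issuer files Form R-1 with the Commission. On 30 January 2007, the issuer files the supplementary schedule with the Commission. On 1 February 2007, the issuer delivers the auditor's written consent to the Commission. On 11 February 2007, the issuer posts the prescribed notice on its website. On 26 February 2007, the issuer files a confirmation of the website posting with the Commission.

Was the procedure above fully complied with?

No

Step 1: 20 days after 17 October 2006 (when the transaction closes) is 6 November 2006; done 4 November 2006 — timely.
Step 2: 71 days after 4 November 2006 (when the investor circular is published) is 14 January 2007; 11 January 2007 is within that limit.
Step 3: 37 days after 11 January 2007 (when Form R-1 is filed) is 17 February 2007; done 30 January 2007 — timely.
Step 4: the window is 5–19 days after 30 January 2007 (when the supplementary schedule is filed), so 4 February 2007 through 18 February 2007; done 1 February 2007 — 3 days before the window opened.
The procedure was therefore not followed at step 4.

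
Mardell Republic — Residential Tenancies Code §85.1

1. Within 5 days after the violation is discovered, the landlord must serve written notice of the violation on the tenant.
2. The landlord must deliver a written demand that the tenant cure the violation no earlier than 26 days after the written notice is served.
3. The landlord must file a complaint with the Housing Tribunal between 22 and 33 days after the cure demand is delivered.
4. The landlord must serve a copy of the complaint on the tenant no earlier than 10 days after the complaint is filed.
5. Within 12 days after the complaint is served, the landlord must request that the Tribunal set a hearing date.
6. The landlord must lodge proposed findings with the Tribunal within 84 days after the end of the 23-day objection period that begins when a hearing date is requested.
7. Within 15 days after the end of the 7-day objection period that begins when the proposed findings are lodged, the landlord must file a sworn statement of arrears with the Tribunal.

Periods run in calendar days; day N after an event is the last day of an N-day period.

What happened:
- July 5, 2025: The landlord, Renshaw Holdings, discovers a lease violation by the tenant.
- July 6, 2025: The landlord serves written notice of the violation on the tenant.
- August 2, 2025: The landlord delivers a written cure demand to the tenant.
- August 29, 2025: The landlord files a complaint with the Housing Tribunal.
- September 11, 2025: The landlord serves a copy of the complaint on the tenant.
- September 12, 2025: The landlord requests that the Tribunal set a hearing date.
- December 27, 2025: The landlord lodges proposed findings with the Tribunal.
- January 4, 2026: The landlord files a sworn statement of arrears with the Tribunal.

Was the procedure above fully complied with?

Yes

(1) due by July 5, 2025 + 5 days = July 10, 2025; July 6, 2025 is within that limit.
(2) permitted from July 6, 2025 + 26 days = August 1, 2025 onward; done August 2, 2025, after the minimum wait.
(3) the permitted window runs from August 2, 2025 + 22 = August 24, 2025 to August 2, 2025 + 33 = September 4, 2025; done August 29, 2025, which is between those dates.
(4) permitted from August 29, 2025 + 10 days = September 8, 2025 onward; September 11, 2025 is on or after that date.
(5) due by September 11, 2025 + 12 days = September 23, 2025; completed September 12, 2025, before the deadline.
(6) due by October 5, 2025 + 84 days = December 28, 2025; done December 27, 2025 — timely.
(7) due by January 3, 2026 + 15 days = January 18, 2026; done January 4, 2026 — timely.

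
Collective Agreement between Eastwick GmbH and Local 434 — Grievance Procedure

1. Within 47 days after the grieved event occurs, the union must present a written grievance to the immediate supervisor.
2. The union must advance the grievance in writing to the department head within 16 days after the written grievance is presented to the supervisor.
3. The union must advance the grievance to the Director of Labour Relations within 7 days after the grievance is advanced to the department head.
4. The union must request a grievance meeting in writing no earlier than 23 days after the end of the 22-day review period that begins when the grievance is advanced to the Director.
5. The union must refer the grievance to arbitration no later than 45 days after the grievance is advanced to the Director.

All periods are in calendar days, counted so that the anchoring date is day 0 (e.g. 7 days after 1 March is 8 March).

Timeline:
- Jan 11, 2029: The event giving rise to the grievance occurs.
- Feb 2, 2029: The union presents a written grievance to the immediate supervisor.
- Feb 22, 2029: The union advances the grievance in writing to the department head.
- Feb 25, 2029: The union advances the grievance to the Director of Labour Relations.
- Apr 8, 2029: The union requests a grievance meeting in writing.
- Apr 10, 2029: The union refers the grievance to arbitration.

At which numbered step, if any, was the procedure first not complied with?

Step 2

Step 1 — counting 47 days from Jan 11, 2029 (when the grieved event occurs) gives a deadline of Feb 27, 2029; done Feb 2, 2029 — timely.
Step 2 — counting 16 days from Feb 2, 2029 (when the written grievance is presented to the supervisor) gives a deadline of Feb 18, 2029; not done until Feb 22, 2029, 4 days after the deadline.
That is the first point of non-compliance.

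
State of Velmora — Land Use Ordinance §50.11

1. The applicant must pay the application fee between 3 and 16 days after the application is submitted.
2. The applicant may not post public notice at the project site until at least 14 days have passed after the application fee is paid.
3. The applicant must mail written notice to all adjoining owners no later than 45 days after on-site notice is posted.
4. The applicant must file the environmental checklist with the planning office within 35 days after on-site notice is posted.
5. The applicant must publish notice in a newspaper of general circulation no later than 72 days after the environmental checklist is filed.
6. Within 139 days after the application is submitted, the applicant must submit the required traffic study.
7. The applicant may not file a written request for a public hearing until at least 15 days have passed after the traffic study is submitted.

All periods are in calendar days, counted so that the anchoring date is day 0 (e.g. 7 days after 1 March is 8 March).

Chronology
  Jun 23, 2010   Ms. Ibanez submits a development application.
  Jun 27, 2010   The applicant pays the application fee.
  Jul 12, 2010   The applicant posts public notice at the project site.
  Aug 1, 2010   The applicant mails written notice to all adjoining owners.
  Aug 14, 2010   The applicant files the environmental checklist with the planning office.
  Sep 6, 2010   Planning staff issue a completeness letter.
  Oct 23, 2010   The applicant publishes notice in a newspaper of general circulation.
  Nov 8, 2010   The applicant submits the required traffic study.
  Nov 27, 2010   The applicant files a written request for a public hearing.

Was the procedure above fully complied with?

Step 1 — 3 and 16 days from Jun 23, 2010 (when the application is submitted) are Jun 26, 2010 and Jul 9, 2010 respectively; Jun 27, 2010 falls inside that range.
Step 2 — must wait 14 days from Jun 27, 2010 (when the application fee is paid), so not before Jul 11, 2010; done Jul 12, 2010 — permitted.
Step 3 — counting 45 days from Jul 12, 2010 (when on-site notice is posted) gives a deadline of Aug 26, 2010; Aug 1, 2010 is within that limit.
Step 4 — counting 35 days from Jul 12, 2010 (when on-site notice is posted) gives a deadline of Aug 16, 2010; done Aug 14, 2010 — timely.
Step 5 — counting 72 days from Aug 14, 2010 (when the environmental checklist is filed) gives a deadline of Oct 25, 2010; done Oct 23, 2010 — timely.
Step 6 — counting 139 days from Jun 23, 2010 (when the application is submitted) gives a deadline of Nov 9, 2010; Nov 8, 2010 is within that limit.
Step 7 — must wait 15 days from Nov 8, 2010 (when the traffic study is submitted), so not before Nov 23, 2010; done Nov 27, 2010 — permitted.

Yes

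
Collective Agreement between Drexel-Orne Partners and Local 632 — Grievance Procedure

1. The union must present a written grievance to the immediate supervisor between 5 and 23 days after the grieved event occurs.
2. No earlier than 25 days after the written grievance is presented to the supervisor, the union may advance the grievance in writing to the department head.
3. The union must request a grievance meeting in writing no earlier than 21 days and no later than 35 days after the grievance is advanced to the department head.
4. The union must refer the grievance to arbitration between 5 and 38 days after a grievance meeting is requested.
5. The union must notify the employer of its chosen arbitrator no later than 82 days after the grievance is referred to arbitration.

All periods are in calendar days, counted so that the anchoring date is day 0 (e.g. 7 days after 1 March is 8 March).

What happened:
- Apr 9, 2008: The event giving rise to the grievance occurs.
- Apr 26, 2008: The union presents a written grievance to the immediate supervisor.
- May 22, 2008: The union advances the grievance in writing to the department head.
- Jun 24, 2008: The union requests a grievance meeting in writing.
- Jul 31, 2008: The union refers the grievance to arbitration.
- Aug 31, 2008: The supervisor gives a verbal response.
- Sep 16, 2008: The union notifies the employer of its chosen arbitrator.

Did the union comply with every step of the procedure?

(1) the permitted window runs from Apr 9, 2008 + 5 = Apr 14, 2008 to Apr 9, 2008 + 23 = May 2, 2008; done Apr 26, 2008 — within the window.
(2) permitted from Apr 26, 2008 + 25 days = May 21, 2008 onward; done May 22, 2008, after the minimum wait.
(3) the permitted window runs from May 22, 2008 + 21 = Jun 12, 2008 to May 22, 2008 + 35 = Jun 26, 2008; Jun 24, 2008 falls inside that range.
(4) the permitted window runs from Jun 24, 2008 + 5 = Jun 29, 2008 to Jun 24, 2008 + 38 = Aug 1, 2008; done Jul 31, 2008, which is between those dates.
(5) due by Jul 31, 2008 + 82 days = Oct 21, 2008; Sep 16, 2008 is within that limit.

Yes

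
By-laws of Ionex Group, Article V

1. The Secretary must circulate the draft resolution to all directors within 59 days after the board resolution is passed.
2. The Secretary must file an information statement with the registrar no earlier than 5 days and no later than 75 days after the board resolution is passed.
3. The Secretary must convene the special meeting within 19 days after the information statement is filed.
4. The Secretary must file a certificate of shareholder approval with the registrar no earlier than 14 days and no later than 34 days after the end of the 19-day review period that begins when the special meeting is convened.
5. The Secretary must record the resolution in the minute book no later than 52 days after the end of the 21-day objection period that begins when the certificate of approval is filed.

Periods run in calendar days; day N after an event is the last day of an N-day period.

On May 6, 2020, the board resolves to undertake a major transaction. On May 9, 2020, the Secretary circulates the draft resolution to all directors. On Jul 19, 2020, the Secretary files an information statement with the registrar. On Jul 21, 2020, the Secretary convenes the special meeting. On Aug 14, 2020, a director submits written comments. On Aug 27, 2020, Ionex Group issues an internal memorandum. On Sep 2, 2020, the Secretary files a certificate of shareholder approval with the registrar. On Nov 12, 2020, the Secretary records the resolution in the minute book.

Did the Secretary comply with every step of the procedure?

Yes

(1) due by May 6, 2020 + 59 days = Jul 4, 2020; May 9, 2020 is within that limit.
(2) the permitted window runs from May 6, 2020 + 5 = May 11, 2020 to May 6, 2020 + 75 = Jul 20, 2020; done Jul 19, 2020 — within the window.
(3) due by Jul 19, 2020 + 19 days = Aug 7, 2020; done Jul 21, 2020 — timely.
(4) the permitted window runs from Aug 9, 2020 + 14 = Aug 23, 2020 to Aug 9, 2020 + 34 = Sep 12, 2020; done Sep 2, 2020, which is between those dates.
(5) due by Sep 23, 2020 + 52 days = Nov 14, 2020; completed Nov 12, 2020, before the deadline.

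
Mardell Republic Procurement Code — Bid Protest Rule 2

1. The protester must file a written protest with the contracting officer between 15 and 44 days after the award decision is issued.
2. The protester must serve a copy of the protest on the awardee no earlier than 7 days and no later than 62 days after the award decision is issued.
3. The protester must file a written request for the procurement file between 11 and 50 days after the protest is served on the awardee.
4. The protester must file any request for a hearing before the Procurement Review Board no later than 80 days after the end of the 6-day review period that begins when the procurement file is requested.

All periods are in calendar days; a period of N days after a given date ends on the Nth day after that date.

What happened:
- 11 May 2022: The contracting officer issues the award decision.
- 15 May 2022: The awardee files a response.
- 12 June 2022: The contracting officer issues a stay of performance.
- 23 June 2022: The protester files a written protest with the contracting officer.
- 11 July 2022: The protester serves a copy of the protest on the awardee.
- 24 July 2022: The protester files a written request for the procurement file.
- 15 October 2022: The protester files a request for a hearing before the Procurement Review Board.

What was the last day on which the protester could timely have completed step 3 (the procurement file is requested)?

Step 3 runs from 11 July 2022, when the protest is served on the awardee. The window is 11–50 days after 11 July 2022; it closes on 30 August 2022.

30 August 2022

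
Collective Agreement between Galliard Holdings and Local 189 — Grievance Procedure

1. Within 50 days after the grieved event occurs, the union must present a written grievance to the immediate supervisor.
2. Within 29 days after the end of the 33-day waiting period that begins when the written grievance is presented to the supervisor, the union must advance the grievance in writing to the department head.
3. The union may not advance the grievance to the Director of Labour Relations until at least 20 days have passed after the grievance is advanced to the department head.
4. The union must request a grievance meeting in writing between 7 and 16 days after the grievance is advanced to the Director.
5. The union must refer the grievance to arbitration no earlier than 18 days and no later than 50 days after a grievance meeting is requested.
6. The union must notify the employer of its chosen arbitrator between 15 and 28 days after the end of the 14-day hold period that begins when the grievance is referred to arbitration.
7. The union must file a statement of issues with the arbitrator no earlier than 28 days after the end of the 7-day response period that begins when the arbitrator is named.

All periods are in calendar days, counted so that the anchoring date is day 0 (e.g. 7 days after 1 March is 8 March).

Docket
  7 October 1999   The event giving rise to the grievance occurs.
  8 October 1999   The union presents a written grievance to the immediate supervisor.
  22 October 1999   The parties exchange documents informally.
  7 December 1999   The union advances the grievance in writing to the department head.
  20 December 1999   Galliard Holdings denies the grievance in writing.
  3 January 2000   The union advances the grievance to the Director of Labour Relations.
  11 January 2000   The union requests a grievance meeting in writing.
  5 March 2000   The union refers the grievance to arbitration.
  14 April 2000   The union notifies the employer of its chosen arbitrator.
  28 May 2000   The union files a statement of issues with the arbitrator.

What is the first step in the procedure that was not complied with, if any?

Step 5

Step 1 — counting 50 days from 7 October 1999 (when the grieved event occurs) gives a deadline of 26 November 1999; done 8 October 1999 — timely.
Step 2 — counting 29 days from 10 November 1999 (end of the 33-day waiting period, which began when the written grievance is presented to the supervisor on 8 October 1999) gives a deadline of 9 December 1999; done 7 December 1999 — timely.
Step 3 — must wait 20 days from 7 December 1999 (when the grievance is advanced to the department head), so not before 27 December 1999; done 3 January 2000, after the minimum wait.
Step 4 — 7 and 16 days from 3 January 2000 (when the grievance is advanced to the Director) are 10 January 2000 and 19 January 2000 respectively; done 11 January 2000, which is between those dates.
Step 5 — 18 and 50 days from 11 January 2000 (when a grievance meeting is requested) are 29 January 2000 and 1 March 2000 respectively; 5 March 2000 is 4 days past the end of the window.
That is the first point of non-compliance.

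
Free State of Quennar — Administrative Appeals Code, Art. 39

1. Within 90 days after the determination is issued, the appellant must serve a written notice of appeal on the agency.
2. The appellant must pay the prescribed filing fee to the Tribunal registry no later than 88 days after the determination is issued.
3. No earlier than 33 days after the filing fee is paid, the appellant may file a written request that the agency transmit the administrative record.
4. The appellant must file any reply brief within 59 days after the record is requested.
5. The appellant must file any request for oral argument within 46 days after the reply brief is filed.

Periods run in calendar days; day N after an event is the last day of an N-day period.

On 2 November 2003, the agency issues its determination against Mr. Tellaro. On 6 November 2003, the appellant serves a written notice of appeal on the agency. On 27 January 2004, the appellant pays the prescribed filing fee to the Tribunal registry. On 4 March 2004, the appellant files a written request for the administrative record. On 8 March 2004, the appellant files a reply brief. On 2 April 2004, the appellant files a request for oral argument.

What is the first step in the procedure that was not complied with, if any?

(1) due by 2 November 2003 + 90 days = 31 January 2004; completed 6 November 2003, before the deadline.
(2) due by 2 November 2003 + 88 days = 29 January 2004; completed 27 January 2004, before the deadline.
(3) permitted from 27 January 2004 + 33 days = 29 February 2004 onward; done 4 March 2004, after the minimum wait.
(4) due by 4 March 2004 + 59 days = 2 May 2004; 8 March 2004 is within that limit.
(5) due by 8 March 2004 + 46 days = 23 April 2004; done 2 April 2004 — timely.

None — every step was satisfied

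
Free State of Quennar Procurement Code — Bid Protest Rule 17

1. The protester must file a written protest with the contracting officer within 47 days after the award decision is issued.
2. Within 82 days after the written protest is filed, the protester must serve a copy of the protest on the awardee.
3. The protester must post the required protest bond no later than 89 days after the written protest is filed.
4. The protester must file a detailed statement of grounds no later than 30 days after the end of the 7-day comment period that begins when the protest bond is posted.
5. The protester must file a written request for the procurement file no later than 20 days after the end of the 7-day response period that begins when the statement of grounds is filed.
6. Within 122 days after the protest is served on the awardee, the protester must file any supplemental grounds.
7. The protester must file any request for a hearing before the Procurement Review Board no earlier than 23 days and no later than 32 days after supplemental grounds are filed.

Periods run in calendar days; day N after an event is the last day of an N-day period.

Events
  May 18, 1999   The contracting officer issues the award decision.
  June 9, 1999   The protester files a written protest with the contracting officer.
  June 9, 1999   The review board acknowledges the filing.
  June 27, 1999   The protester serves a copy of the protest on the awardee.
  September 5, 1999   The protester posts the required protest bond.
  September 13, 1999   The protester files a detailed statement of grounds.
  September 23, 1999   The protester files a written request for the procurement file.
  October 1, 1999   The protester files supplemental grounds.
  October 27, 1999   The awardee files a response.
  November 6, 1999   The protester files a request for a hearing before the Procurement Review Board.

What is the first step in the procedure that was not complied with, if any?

Step 7

Step 1: 47 days after May 18, 1999 (when the award decision is issued) is July 4, 1999; completed June 9, 1999, before the deadline.
Step 2: 82 days after June 9, 1999 (when the written protest is filed) is August 30, 1999; completed June 27, 1999, before the deadline.
Step 3: 89 days after June 9, 1999 (when the written protest is filed) is September 6, 1999; September 5, 1999 is within that limit.
Step 4: 30 days after September 12, 1999 (end of the 7-day comment period, which began when the protest bond is posted on September 5, 1999) is October 12, 1999; September 13, 1999 is within that limit.
Step 5: 20 days after September 20, 1999 (end of the 7-day response period, which began when the statement of grounds is filed on September 13, 1999) is October 10, 1999; completed September 23, 1999, before the deadline.
Step 6: 122 days after June 27, 1999 (when the protest is served on the awardee) is October 27, 1999; October 1, 1999 is within that limit.
Step 7: the window is 23–32 days after October 1, 1999 (when supplemental grounds are filed), so October 24, 1999 through November 2, 1999; done November 6, 1999 — 4 days after the window closed.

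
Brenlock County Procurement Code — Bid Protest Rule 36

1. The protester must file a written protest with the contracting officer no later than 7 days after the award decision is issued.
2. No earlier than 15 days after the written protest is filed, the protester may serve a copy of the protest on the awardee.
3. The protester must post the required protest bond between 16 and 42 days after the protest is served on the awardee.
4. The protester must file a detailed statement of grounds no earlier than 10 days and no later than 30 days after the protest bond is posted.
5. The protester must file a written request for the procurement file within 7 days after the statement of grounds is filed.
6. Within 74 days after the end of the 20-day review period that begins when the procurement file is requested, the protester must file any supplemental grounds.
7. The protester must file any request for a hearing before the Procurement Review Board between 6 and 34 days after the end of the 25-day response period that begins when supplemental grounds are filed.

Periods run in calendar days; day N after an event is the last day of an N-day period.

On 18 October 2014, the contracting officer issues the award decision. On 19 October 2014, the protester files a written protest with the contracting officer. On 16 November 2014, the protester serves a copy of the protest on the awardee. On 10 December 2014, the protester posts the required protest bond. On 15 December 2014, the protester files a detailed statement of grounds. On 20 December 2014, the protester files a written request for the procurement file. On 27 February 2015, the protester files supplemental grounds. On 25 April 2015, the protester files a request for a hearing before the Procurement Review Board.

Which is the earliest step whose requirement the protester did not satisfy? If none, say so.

Step 1 — counting 7 days from 18 October 2014 (when the award decision is issued) gives a deadline of 25 October 2014; completed 19 October 2014, before the deadline.
Step 2 — must wait 15 days from 19 October 2014 (when the written protest is filed), so not before 3 November 2014; 16 November 2014 is on or after that date.
Step 3 — 16 and 42 days from 16 November 2014 (when the protest is served on the awardee) are 2 December 2014 and 28 December 2014 respectively; 10 December 2014 falls inside that range.
Step 4 — 10 and 30 days from 10 December 2014 (when the protest bond is posted) are 20 December 2014 and 9 January 2015 respectively; done 15 December 2014 — 5 days before the window opened.

Step 4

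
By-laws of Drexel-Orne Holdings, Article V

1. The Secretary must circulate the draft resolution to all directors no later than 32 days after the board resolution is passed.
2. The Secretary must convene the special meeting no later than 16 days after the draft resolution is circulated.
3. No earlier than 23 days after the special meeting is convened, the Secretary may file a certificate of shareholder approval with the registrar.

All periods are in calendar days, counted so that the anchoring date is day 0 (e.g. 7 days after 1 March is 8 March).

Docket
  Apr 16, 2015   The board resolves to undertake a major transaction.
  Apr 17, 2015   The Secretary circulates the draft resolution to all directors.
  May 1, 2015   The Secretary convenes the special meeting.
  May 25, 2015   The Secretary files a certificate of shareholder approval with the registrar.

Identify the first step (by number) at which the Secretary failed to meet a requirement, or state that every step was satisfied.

None — every step was satisfied

(1) due by Apr 16, 2015 + 32 days = May 18, 2015; Apr 17, 2015 is within that limit.
(2) due by Apr 17, 2015 + 16 days = May 3, 2015; done May 1, 2015 — timely.
(3) permitted from May 1, 2015 + 23 days = May 24, 2015 onward; May 25, 2015 is on or after that date.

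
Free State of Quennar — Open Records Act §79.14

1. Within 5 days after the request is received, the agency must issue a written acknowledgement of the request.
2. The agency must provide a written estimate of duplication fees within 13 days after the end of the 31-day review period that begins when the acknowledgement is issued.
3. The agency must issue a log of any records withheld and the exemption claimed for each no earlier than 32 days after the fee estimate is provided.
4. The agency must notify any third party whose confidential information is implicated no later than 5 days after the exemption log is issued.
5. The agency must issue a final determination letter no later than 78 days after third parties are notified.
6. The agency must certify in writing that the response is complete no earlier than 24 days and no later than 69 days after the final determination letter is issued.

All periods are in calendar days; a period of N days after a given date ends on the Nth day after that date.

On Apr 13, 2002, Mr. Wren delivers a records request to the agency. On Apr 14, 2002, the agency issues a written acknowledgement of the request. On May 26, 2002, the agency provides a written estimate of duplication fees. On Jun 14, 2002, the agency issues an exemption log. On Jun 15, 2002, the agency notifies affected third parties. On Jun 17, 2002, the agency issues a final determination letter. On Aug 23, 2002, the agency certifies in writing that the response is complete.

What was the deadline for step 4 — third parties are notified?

Jun 19, 2002

Step 4 runs from Jun 14, 2002, when the exemption log is issued. 5 days after Jun 14, 2002 is Jun 19, 2002.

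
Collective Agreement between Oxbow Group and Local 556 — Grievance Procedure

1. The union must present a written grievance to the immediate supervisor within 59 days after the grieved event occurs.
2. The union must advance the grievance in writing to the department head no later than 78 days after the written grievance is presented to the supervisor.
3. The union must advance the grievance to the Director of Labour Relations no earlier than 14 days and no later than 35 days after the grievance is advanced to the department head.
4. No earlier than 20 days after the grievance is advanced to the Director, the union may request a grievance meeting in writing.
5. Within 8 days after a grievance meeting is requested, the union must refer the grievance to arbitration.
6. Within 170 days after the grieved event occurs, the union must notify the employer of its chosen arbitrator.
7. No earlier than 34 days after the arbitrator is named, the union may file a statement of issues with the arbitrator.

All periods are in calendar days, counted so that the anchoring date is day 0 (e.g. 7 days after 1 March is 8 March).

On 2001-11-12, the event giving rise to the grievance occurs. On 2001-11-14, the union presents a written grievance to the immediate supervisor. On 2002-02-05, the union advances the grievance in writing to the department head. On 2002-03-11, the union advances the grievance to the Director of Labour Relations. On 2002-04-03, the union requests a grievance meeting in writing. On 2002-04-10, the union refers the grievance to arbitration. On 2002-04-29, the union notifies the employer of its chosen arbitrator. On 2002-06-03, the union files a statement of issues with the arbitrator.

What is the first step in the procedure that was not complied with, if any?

Step 1 — counting 59 days from 2001-11-12 (when the grieved event occurs) gives a deadline of 2002-01-10; 2001-11-14 is within that limit.
Step 2 — counting 78 days from 2001-11-14 (when the written grievance is presented to the supervisor) gives a deadline of 2002-01-31; 2002-02-05 misses that deadline by 5 days.

Step 2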